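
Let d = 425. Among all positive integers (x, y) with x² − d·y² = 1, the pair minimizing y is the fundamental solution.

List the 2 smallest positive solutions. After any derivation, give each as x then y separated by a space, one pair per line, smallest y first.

143649 6968
41270070401 2001892464

√425 = [20; 1,1,1,1,1,1,40, …], period ℓ=7 (odd) → k=13
k=0  a_k=20  p_k/q_k = 20/1
…
k=7  a_k=40  p_k/q_k = 10885/528
k=8  a_k=1  p_k/q_k = 11153/541
…
k=11  a_k=1  p_k/q_k = 55229/2679
k=12  a_k=1  p_k/q_k = 88420/4289
k=13  a_k=1  p_k/q_k = 143649/6968
(x₁, y₁) = (143649, 6968);  143649² − 425·6968² = 1 ✓
n=2: (143649,6968)∘(143649,6968) = (143649·143649+425·6968·6968, 143649·6968+6968·143649) = (41270070401,2001892464)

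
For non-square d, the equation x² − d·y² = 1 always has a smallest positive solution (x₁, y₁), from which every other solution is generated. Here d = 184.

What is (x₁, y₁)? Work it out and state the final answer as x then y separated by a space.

√184 = [13; 1,1,3,2,1,2,1,2,3,1,1,26, …], period ℓ=12 (even) → k=11
k=0  a_k=13  p_k/q_k = 13/1
k=1  a_k=1  p_k/q_k = 14/1
…
k=3  a_k=3  p_k/q_k = 95/7
…
k=5  a_k=1  p_k/q_k = 312/23
k=6  a_k=2  p_k/q_k = 841/62
k=7  a_k=1  p_k/q_k = 1153/85
…
k=10  a_k=1  p_k/q_k = 13741/1013
k=11  a_k=1  p_k/q_k = 24335/1794
fundamental: x₁=24335, y₁=1794  (since 592192225 − 184·3218436 = 1)

24335 1794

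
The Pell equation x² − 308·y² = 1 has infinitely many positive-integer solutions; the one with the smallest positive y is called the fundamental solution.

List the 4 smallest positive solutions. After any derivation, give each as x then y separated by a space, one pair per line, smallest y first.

351 20
246401 14040
172973151 9856060
121426905601 6918940080

[17; 1,1,4,1,1,34] for √308; ℓ=6 ⇒ convergent index 5
a_0=17:  p_0=17·1+0=17,  q_0=17·0+1=1
a_1=1:  p_1=1·17+1=18,  q_1=1·1+0=1
a_2=1:  p_2=1·18+17=35,  q_2=1·1+1=2
…
a_4=1:  p_4=1·158+35=193,  q_4=1·9+2=11
a_5=1:  p_5=1·193+158=351,  q_5=1·11+9=20
fundamental: x₁=351, y₁=20  (since 123201 − 308·400 = 1)
(x_2, y_2) = (351·351 + 308·20·20, 351·20 + 20·351) = (246401, 14040)
(x_3, y_3) = (351·246401 + 308·20·14040, 351·14040 + 20·246401) = (172973151, 9856060)
(x_4, y_4) = (351·172973151 + 308·20·9856060, 351·9856060 + 20·172973151) = (121426905601, 6918940080)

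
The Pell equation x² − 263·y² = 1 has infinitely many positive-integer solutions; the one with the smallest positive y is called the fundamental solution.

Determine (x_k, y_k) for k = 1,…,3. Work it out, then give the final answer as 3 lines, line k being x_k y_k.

139128 8579
38713200767 2387158224
10772180392483224 664241098768765

[16; 4,1,1,1,1,15,1,1,1,1,4,32] for √263; ℓ=12 ⇒ convergent index 11
i=0: a=16 ⇒ p=16, q=1
i=1: a=4 ⇒ p=65, q=4
…
i=3: a=1 ⇒ p=146, q=9
…
i=5: a=1 ⇒ p=373, q=23
i=6: a=15 ⇒ p=5822, q=359
…
i=9: a=1 ⇒ p=18212, q=1123
i=10: a=1 ⇒ p=30229, q=1864
i=11: a=4 ⇒ p=139128, q=8579
fundamental: x₁=139128, y₁=8579  (since 19356600384 − 263·73599241 = 1)
(x_2, y_2) = (139128·139128 + 263·8579·8579, 139128·8579 + 8579·139128) = (38713200767, 2387158224)
(x_3, y_3) = (139128·38713200767 + 263·8579·2387158224, 139128·2387158224 + 8579·38713200767) = (10772180392483224, 664241098768765)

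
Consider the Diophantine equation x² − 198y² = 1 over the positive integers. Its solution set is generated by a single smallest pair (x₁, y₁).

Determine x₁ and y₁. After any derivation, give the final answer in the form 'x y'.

197 14

[14; 14,28] for √198; ℓ=2 ⇒ convergent index 1
k=0  a_k=14  p_k/q_k = 14/1
k=1  a_k=14  p_k/q_k = 197/14
(x₁, y₁) = (197, 14);  197² − 198·14² = 1 ✓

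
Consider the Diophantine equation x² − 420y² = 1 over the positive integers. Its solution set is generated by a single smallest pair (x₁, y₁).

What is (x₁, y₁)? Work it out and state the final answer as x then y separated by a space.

41 2

[20; 2,40] for √420; ℓ=2 ⇒ convergent index 1
i=0: a=20 ⇒ p=20, q=1
i=1: a=2 ⇒ p=41, q=2
→ (41, 2).  Check: 41²=1681, 420·2²=1680, difference 1.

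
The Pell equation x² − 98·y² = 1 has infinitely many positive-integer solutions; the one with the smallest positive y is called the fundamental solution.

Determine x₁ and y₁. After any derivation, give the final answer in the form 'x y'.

[9; 1,8,1,18] for √98; ℓ=4 ⇒ convergent index 3
a_0=9:  p_0=9·1+0=9,  q_0=9·0+1=1
…
a_2=8:  p_2=8·10+9=89,  q_2=8·1+1=9
a_3=1:  p_3=1·89+10=99,  q_3=1·9+1=10
(x₁, y₁) = (99, 10);  99² − 98·10² = 1 ✓

99 10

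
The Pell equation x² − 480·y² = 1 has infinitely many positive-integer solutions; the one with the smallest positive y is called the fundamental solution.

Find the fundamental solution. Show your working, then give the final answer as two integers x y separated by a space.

241 11

√480 = [21; 1,9,1,42, …], period ℓ=4 (even) → k=3
k=0  a_k=21  p_k/q_k = 21/1
…
k=2  a_k=9  p_k/q_k = 219/10
k=3  a_k=1  p_k/q_k = 241/11
(x₁, y₁) = (241, 11);  241² − 480·11² = 1 ✓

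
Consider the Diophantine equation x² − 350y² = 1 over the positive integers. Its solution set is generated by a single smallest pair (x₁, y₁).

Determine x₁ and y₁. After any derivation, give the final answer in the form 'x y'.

449 24

d=350: √d = [18; 1,2,2,2,1,36] (ℓ=6, even), read p_5/q_5
i=0: a=18 ⇒ p=18, q=1
…
i=3: a=2 ⇒ p=131, q=7
i=4: a=2 ⇒ p=318, q=17
i=5: a=1 ⇒ p=449, q=24
→ (449, 24).  Check: 449²=201601, 350·24²=201600, difference 1.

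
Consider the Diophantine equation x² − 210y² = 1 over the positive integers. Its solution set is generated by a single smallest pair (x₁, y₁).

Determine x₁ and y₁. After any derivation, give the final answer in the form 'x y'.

29 2

[14; 2,28] for √210; ℓ=2 ⇒ convergent index 1
k=0  a_k=14  p_k/q_k = 14/1
k=1  a_k=2  p_k/q_k = 29/2
→ (29, 2).  Check: 29²=841, 210·2²=840, difference 1.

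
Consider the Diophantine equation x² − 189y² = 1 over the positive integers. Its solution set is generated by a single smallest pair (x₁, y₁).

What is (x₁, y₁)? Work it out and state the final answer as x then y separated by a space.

55 4

[13; 1,2,1,26] for √189; ℓ=4 ⇒ convergent index 3
a_0=13:  p_0=13·1+0=13,  q_0=13·0+1=1
…
a_2=2:  p_2=2·14+13=41,  q_2=2·1+1=3
a_3=1:  p_3=1·41+14=55,  q_3=1·3+1=4
(x₁, y₁) = (55, 4);  55² − 189·4² = 1 ✓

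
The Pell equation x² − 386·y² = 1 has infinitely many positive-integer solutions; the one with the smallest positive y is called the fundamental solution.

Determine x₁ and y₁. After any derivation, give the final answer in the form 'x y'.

111555 5678

√386 = [19; 1,1,1,4,1,18,1,4,1,1,1,38, …], period ℓ=12 (even) → k=11
i=0: a=19 ⇒ p=19, q=1
i=1: a=1 ⇒ p=20, q=1
i=2: a=1 ⇒ p=39, q=2
i=3: a=1 ⇒ p=59, q=3
i=4: a=4 ⇒ p=275, q=14
i=5: a=1 ⇒ p=334, q=17
…
i=7: a=1 ⇒ p=6621, q=337
i=8: a=4 ⇒ p=32771, q=1668
…
i=10: a=1 ⇒ p=72163, q=3673
i=11: a=1 ⇒ p=111555, q=5678
(x₁, y₁) = (111555, 5678);  111555² − 386·5678² = 1 ✓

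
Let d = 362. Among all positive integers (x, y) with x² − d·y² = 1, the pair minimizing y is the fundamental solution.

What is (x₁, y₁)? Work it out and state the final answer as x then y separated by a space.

723 38

√362 = [19; 38, …], period ℓ=1 (odd) → k=1
k=0  a_k=19  p_k/q_k = 19/1
k=1  a_k=38  p_k/q_k = 723/38
(x₁, y₁) = (723, 38);  723² − 362·38² = 1 ✓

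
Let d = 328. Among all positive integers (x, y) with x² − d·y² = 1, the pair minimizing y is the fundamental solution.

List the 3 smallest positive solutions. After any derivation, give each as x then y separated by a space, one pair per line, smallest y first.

163 9
53137 2934
17322499 956475

√328 → a₀=18, period (9,36); ℓ=2 even so k=1
a_0=18:  p_0=18·1+0=18,  q_0=18·0+1=1
a_1=9:  p_1=9·18+1=163,  q_1=9·1+0=9
(x₁, y₁) = (163, 9);  163² − 328·9² = 1 ✓
(163+9√328)^2 = 53137 + 2934√328
(163+9√328)^3 = 17322499 + 956475√328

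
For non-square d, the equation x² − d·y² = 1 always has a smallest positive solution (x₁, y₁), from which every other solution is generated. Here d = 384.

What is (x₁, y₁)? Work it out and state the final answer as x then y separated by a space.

4801 245

[19; 1,1,2,9,2,1,1,38] for √384; ℓ=8 ⇒ convergent index 7
step 0: (19, 1)  from 19·(1,0) + (0,1)
step 1: (20, 1)  from 1·(19,1) + (1,0)
…
step 5: (1940, 99)  from 2·(921,47) + (98,5)
step 6: (2861, 146)  from 1·(1940,99) + (921,47)
step 7: (4801, 245)  from 1·(2861,146) + (1940,99)
→ (4801, 245).  Check: 4801²=23049601, 384·245²=23049600, difference 1.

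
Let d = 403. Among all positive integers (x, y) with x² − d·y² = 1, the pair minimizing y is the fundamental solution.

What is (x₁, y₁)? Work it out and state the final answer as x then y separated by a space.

669878 33369

[20; 13,2,1,3,1,3,1,2,13,40] for √403; ℓ=10 ⇒ convergent index 9
step 0: (20, 1)  from 20·(1,0) + (0,1)
…
step 3: (803, 40)  from 1·(542,27) + (261,13)
…
step 6: (14213, 708)  from 3·(3754,187) + (2951,147)
step 7: (17967, 895)  from 1·(14213,708) + (3754,187)
step 8: (50147, 2498)  from 2·(17967,895) + (14213,708)
step 9: (669878, 33369)  from 13·(50147,2498) + (17967,895)
(x₁, y₁) = (669878, 33369);  669878² − 403·33369² = 1 ✓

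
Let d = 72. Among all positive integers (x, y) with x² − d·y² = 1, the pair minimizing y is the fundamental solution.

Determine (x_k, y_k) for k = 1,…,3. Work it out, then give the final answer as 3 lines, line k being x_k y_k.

√72 = [8; 2,16, …], period ℓ=2 (even) → k=1
i=0: a=8 ⇒ p=8, q=1
i=1: a=2 ⇒ p=17, q=2
(x₁, y₁) = (17, 2);  17² − 72·2² = 1 ✓
(17+2√72)^2 = 577 + 68√72
(17+2√72)^3 = 19601 + 2310√72

17 2
577 68
19601 2310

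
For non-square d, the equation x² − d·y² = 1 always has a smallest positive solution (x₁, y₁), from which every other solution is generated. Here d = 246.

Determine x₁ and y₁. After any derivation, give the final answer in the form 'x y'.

88805 5662

d=246: √d = [15; 1,2,5,1,14,1,5,2,1,30] (ℓ=10, even), read p_9/q_9
k=0  a_k=15  p_k/q_k = 15/1
k=1  a_k=1  p_k/q_k = 16/1
…
k=3  a_k=5  p_k/q_k = 251/16
…
k=8  a_k=2  p_k/q_k = 60777/3875
k=9  a_k=1  p_k/q_k = 88805/5662
fundamental: x₁=88805, y₁=5662  (since 7886328025 − 246·32058244 = 1)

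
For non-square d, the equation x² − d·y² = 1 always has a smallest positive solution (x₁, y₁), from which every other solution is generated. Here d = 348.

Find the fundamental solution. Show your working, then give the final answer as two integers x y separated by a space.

1567 84

√348 → a₀=18, period (1,1,1,8,1,1,1,36); ℓ=8 even so k=7
a_0=18:  p_0=18·1+0=18,  q_0=18·0+1=1
a_1=1:  p_1=1·18+1=19,  q_1=1·1+0=1
…
a_3=1:  p_3=1·37+19=56,  q_3=1·2+1=3
…
a_5=1:  p_5=1·485+56=541,  q_5=1·26+3=29
a_6=1:  p_6=1·541+485=1026,  q_6=1·29+26=55
a_7=1:  p_7=1·1026+541=1567,  q_7=1·55+29=84
(x₁, y₁) = (1567, 84);  1567² − 348·84² = 1 ✓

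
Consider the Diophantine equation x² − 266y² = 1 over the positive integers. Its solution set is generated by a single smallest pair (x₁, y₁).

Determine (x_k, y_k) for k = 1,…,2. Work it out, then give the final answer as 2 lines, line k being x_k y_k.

d=266: √d = [16; 3,4,3,32] (ℓ=4, even), read p_3/q_3
k=0  a_k=16  p_k/q_k = 16/1
…
k=2  a_k=4  p_k/q_k = 212/13
k=3  a_k=3  p_k/q_k = 685/42
fundamental: x₁=685, y₁=42  (since 469225 − 266·1764 = 1)
(685+42√266)^2 = 938449 + 57540√266

685 42
938449 57540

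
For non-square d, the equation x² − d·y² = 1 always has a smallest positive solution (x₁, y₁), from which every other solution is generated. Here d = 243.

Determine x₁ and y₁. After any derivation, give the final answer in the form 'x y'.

d=243: √d = [15; 1,1,2,3,15,3,2,1,1,30] (ℓ=10, even), read p_9/q_9
k=0  a_k=15  p_k/q_k = 15/1
…
k=2  a_k=1  p_k/q_k = 31/2
…
k=4  a_k=3  p_k/q_k = 265/17
…
k=6  a_k=3  p_k/q_k = 12424/797
k=7  a_k=2  p_k/q_k = 28901/1854
k=8  a_k=1  p_k/q_k = 41325/2651
k=9  a_k=1  p_k/q_k = 70226/4505
fundamental: x₁=70226, y₁=4505  (since 4931691076 − 243·20295025 = 1)

70226 4505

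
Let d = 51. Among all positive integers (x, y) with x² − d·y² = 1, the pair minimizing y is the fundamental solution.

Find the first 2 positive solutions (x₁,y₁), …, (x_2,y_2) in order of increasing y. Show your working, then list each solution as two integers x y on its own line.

√51 = [7; 7,14, …], period ℓ=2 (even) → k=1
k=0  a_k=7  p_k/q_k = 7/1
k=1  a_k=7  p_k/q_k = 50/7
→ (50, 7).  Check: 50²=2500, 51·7²=2499, difference 1.
n=2: (50,7)∘(50,7) = (50·50+51·7·7, 50·7+7·50) = (4999,700)

50 7
4999 700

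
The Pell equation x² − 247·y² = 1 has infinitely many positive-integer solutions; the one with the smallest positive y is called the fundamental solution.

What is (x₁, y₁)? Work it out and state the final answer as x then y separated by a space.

85292 5427

√247 = [15; 1,2,1,1,9,1,9,1,1,2,1,30, …], period ℓ=12 (even) → k=11
a_0=15:  p_0=15·1+0=15,  q_0=15·0+1=1
…
a_3=1:  p_3=1·47+16=63,  q_3=1·3+1=4
a_4=1:  p_4=1·63+47=110,  q_4=1·4+3=7
…
a_6=1:  p_6=1·1053+110=1163,  q_6=1·67+7=74
…
a_9=1:  p_9=1·12683+11520=24203,  q_9=1·807+733=1540
a_10=2:  p_10=2·24203+12683=61089,  q_10=2·1540+807=3887
a_11=1:  p_11=1·61089+24203=85292,  q_11=1·3887+1540=5427
→ (85292, 5427).  Check: 85292²=7274725264, 247·5427²=7274725263, difference 1.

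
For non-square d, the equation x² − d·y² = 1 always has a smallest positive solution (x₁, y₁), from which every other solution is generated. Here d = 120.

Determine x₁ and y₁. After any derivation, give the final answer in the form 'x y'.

11 1

√120 → a₀=10, period (1,20); ℓ=2 even so k=1
a_0=10:  p_0=10·1+0=10,  q_0=10·0+1=1
a_1=1:  p_1=1·10+1=11,  q_1=1·1+0=1
fundamental: x₁=11, y₁=1  (since 121 − 120·1 = 1)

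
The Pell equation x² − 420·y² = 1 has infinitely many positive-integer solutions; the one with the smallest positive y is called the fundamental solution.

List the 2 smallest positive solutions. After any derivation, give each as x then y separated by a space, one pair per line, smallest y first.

41 2
3361 164

√420 = [20; 2,40, …], period ℓ=2 (even) → k=1
step 0: (20, 1)  from 20·(1,0) + (0,1)
step 1: (41, 2)  from 2·(20,1) + (1,0)
(x₁, y₁) = (41, 2);  41² − 420·2² = 1 ✓
n=2: (41,2)∘(41,2) = (41·41+420·2·2, 41·2+2·41) = (3361,164)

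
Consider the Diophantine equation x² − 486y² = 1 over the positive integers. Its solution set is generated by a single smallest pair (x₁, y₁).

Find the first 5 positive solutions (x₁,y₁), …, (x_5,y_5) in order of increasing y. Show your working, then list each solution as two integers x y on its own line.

485 22
470449 21340
456335045 20699778
442644523201 20078763320
429364731169925 19476379720622

√486 → a₀=22, period (22,44); ℓ=2 even so k=1
a_0=22:  p_0=22·1+0=22,  q_0=22·0+1=1
a_1=22:  p_1=22·22+1=485,  q_1=22·1+0=22
fundamental: x₁=485, y₁=22  (since 235225 − 486·484 = 1)
(485+22√486)^2 = 470449 + 21340√486
(485+22√486)^3 = 456335045 + 20699778√486
(485+22√486)^4 = 442644523201 + 20078763320√486
(485+22√486)^5 = 429364731169925 + 19476379720622√486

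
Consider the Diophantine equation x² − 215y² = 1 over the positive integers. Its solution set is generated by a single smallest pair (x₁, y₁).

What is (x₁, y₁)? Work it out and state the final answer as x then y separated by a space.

[14; 1,1,1,28] for √215; ℓ=4 ⇒ convergent index 3
step 0: (14, 1)  from 14·(1,0) + (0,1)
step 1: (15, 1)  from 1·(14,1) + (1,0)
step 2: (29, 2)  from 1·(15,1) + (14,1)
step 3: (44, 3)  from 1·(29,2) + (15,1)
fundamental: x₁=44, y₁=3  (since 1936 − 215·9 = 1)

44 3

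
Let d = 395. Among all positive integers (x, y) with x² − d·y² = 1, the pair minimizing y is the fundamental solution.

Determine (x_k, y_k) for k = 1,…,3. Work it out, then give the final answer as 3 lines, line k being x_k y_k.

[19; 1,6,1,38] for √395; ℓ=4 ⇒ convergent index 3
a_0=19:  p_0=19·1+0=19,  q_0=19·0+1=1
a_1=1:  p_1=1·19+1=20,  q_1=1·1+0=1
a_2=6:  p_2=6·20+19=139,  q_2=6·1+1=7
a_3=1:  p_3=1·139+20=159,  q_3=1·7+1=8
→ (159, 8).  Check: 159²=25281, 395·8²=25280, difference 1.
(159+8√395)^2 = 50561 + 2544√395
(159+8√395)^3 = 16078239 + 808984√395

159 8
50561 2544
16078239 808984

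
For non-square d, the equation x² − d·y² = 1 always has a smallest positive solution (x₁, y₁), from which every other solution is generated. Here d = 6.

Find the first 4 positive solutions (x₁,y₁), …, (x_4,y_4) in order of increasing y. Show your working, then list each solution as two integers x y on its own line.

5 2
49 20
485 198
4801 1960

√6 → a₀=2, period (2,4); ℓ=2 even so k=1
k=0  a_k=2  p_k/q_k = 2/1
k=1  a_k=2  p_k/q_k = 5/2
(x₁, y₁) = (5, 2);  5² − 6·2² = 1 ✓
n=2: (5,2)∘(5,2) = (5·5+6·2·2, 5·2+2·5) = (49,20)
n=3: (49,20)∘(5,2) = (5·49+6·2·20, 5·20+2·49) = (485,198)
n=4: (485,198)∘(5,2) = (5·485+6·2·198, 5·198+2·485) = (4801,1960)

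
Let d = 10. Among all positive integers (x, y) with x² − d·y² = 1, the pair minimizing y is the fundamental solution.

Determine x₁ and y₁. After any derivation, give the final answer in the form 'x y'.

19 6

d=10: √d = [3; 6] (ℓ=1, odd), read p_1/q_1
step 0: (3, 1)  from 3·(1,0) + (0,1)
step 1: (19, 6)  from 6·(3,1) + (1,0)
fundamental: x₁=19, y₁=6  (since 361 − 10·36 = 1)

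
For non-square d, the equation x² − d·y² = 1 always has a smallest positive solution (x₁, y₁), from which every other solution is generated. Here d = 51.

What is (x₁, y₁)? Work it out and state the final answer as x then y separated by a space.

50 7

√51 = [7; 7,14, …], period ℓ=2 (even) → k=1
i=0: a=7 ⇒ p=7, q=1
i=1: a=7 ⇒ p=50, q=7
→ (50, 7).  Check: 50²=2500, 51·7²=2499, difference 1.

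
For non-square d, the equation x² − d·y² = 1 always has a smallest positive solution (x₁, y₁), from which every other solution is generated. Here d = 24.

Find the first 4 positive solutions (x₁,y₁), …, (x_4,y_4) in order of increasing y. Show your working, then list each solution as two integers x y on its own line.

√24 → a₀=4, period (1,8); ℓ=2 even so k=1
a_0=4:  p_0=4·1+0=4,  q_0=4·0+1=1
a_1=1:  p_1=1·4+1=5,  q_1=1·1+0=1
→ (5, 1).  Check: 5²=25, 24·1²=24, difference 1.
k=2:  x_2 = 5·5+24·1·1 = 49,  y_2 = 5·1+1·5 = 10
k=3:  x_3 = 5·49+24·1·10 = 485,  y_3 = 5·10+1·49 = 99
k=4:  x_4 = 5·485+24·1·99 = 4801,  y_4 = 5·99+1·485 = 980

5 1
49 10
485 99
4801 980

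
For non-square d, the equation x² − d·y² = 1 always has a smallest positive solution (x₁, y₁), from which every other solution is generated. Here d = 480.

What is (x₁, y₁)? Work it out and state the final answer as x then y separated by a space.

241 11

√480 → a₀=21, period (1,9,1,42); ℓ=4 even so k=3
k=0  a_k=21  p_k/q_k = 21/1
k=1  a_k=1  p_k/q_k = 22/1
k=2  a_k=9  p_k/q_k = 219/10
k=3  a_k=1  p_k/q_k = 241/11
fundamental: x₁=241, y₁=11  (since 58081 − 480·121 = 1)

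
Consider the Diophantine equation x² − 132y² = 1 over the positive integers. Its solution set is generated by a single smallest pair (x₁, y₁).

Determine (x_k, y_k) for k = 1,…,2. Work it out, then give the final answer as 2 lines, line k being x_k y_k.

d=132: √d = [11; 2,22] (ℓ=2, even), read p_1/q_1
k=0  a_k=11  p_k/q_k = 11/1
k=1  a_k=2  p_k/q_k = 23/2
(x₁, y₁) = (23, 2);  23² − 132·2² = 1 ✓
(23+2√132)^2 = 1057 + 92√132

23 2
1057 92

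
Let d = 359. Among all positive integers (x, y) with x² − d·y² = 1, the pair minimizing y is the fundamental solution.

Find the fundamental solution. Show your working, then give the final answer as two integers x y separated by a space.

360 19

[18; 1,17,1,36] for √359; ℓ=4 ⇒ convergent index 3
k=0  a_k=18  p_k/q_k = 18/1
…
k=2  a_k=17  p_k/q_k = 341/18
k=3  a_k=1  p_k/q_k = 360/19
fundamental: x₁=360, y₁=19  (since 129600 − 359·361 = 1)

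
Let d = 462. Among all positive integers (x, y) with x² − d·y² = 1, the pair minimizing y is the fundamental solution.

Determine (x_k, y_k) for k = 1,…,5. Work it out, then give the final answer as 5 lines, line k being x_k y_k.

√462 → a₀=21, period (2,42); ℓ=2 even so k=1
i=0: a=21 ⇒ p=21, q=1
i=1: a=2 ⇒ p=43, q=2
→ (43, 2).  Check: 43²=1849, 462·2²=1848, difference 1.
k=2:  x_2 = 43·43+462·2·2 = 3697,  y_2 = 43·2+2·43 = 172
k=3:  x_3 = 43·3697+462·2·172 = 317899,  y_3 = 43·172+2·3697 = 14790
k=4:  x_4 = 43·317899+462·2·14790 = 27335617,  y_4 = 43·14790+2·317899 = 1271768
k=5:  x_5 = 43·27335617+462·2·1271768 = 2350545163,  y_5 = 43·1271768+2·27335617 = 109357258

43 2
3697 172
317899 14790
27335617 1271768
2350545163 109357258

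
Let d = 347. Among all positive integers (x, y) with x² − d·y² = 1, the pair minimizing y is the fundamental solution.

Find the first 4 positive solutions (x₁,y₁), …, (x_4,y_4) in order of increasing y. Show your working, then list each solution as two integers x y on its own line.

641602 34443
823306252807 44197395372
1056469876826312026 56714274530897445
1355666371822207590758497 72775983935101527618408

[18; 1,1,1,2,4,…,1,1,36] for √347; ℓ=14 ⇒ convergent index 13
step 0: (18, 1)  from 18·(1,0) + (0,1)
step 1: (19, 1)  from 1·(18,1) + (1,0)
…
step 4: (149, 8)  from 2·(56,3) + (37,2)
step 5: (652, 35)  from 4·(149,8) + (56,3)
…
step 7: (14269, 766)  from 17·(801,43) + (652,35)
step 8: (15070, 809)  from 1·(14269,766) + (801,43)
…
step 10: (164168, 8813)  from 2·(74549,4002) + (15070,809)
step 11: (238717, 12815)  from 1·(164168,8813) + (74549,4002)
step 12: (402885, 21628)  from 1·(238717,12815) + (164168,8813)
step 13: (641602, 34443)  from 1·(402885,21628) + (238717,12815)
fundamental: x₁=641602, y₁=34443  (since 411653126404 − 347·1186320249 = 1)
n=2: (641602,34443)∘(641602,34443) = (641602·641602+347·34443·34443, 641602·34443+34443·641602) = (823306252807,44197395372)
n=3: (823306252807,44197395372)∘(641602,34443) = (641602·823306252807+347·34443·44197395372, 641602·44197395372+34443·823306252807) = (1056469876826312026,56714274530897445)
n=4: (1056469876826312026,56714274530897445)∘(641602,34443) = (641602·1056469876826312026+347·34443·56714274530897445, 641602·56714274530897445+34443·1056469876826312026) = (1355666371822207590758497,72775983935101527618408)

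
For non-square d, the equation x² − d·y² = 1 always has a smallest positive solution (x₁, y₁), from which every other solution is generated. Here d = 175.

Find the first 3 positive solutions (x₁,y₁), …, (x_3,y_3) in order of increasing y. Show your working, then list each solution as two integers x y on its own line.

√175 = [13; 4,2,1,2,4,26, …], period ℓ=6 (even) → k=5
k=0  a_k=13  p_k/q_k = 13/1
k=1  a_k=4  p_k/q_k = 53/4
…
k=4  a_k=2  p_k/q_k = 463/35
k=5  a_k=4  p_k/q_k = 2024/153
fundamental: x₁=2024, y₁=153  (since 4096576 − 175·23409 = 1)
(x_2, y_2) = (2024·2024 + 175·153·153, 2024·153 + 153·2024) = (8193151, 619344)
(x_3, y_3) = (2024·8193151 + 175·153·619344, 2024·619344 + 153·8193151) = (33165873224, 2507104359)

2024 153
8193151 619344
33165873224 2507104359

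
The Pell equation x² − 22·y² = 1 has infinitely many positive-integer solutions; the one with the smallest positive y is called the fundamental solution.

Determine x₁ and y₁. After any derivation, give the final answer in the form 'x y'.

197 42

d=22: √d = [4; 1,2,4,2,1,8] (ℓ=6, even), read p_5/q_5
a_0=4:  p_0=4·1+0=4,  q_0=4·0+1=1
a_1=1:  p_1=1·4+1=5,  q_1=1·1+0=1
a_2=2:  p_2=2·5+4=14,  q_2=2·1+1=3
a_3=4:  p_3=4·14+5=61,  q_3=4·3+1=13
a_4=2:  p_4=2·61+14=136,  q_4=2·13+3=29
a_5=1:  p_5=1·136+61=197,  q_5=1·29+13=42
→ (197, 42).  Check: 197²=38809, 22·42²=38808, difference 1.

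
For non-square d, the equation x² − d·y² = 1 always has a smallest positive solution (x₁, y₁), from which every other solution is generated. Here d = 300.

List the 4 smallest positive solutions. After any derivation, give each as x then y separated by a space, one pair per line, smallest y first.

√300 = [17; 3,8,3,34, …], period ℓ=4 (even) → k=3
a_0=17:  p_0=17·1+0=17,  q_0=17·0+1=1
…
a_2=8:  p_2=8·52+17=433,  q_2=8·3+1=25
a_3=3:  p_3=3·433+52=1351,  q_3=3·25+3=78
fundamental: x₁=1351, y₁=78  (since 1825201 − 300·6084 = 1)
k=2:  x_2 = 1351·1351+300·78·78 = 3650401,  y_2 = 1351·78+78·1351 = 210756
k=3:  x_3 = 1351·3650401+300·78·210756 = 9863382151,  y_3 = 1351·210756+78·3650401 = 569462634
k=4:  x_4 = 1351·9863382151+300·78·569462634 = 26650854921601,  y_4 = 1351·569462634+78·9863382151 = 1538687826312

1351 78
3650401 210756
9863382151 569462634
26650854921601 1538687826312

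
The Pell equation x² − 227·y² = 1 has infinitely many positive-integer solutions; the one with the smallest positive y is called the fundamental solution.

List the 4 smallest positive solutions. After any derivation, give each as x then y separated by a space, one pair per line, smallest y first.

[15; 15,30] for √227; ℓ=2 ⇒ convergent index 1
k=0  a_k=15  p_k/q_k = 15/1
k=1  a_k=15  p_k/q_k = 226/15
(x₁, y₁) = (226, 15);  226² − 227·15² = 1 ✓
k=2:  x_2 = 226·226+227·15·15 = 102151,  y_2 = 226·15+15·226 = 6780
k=3:  x_3 = 226·102151+227·15·6780 = 46172026,  y_3 = 226·6780+15·102151 = 3064545
k=4:  x_4 = 226·46172026+227·15·3064545 = 20869653601,  y_4 = 226·3064545+15·46172026 = 1385167560

226 15
102151 6780
46172026 3064545
20869653601 1385167560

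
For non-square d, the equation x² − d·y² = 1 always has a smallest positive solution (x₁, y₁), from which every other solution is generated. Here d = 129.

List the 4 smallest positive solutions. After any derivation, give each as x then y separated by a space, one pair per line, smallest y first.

16855 1484
568182049 50025640
19153416854935 1686364322916
645661681611676801 56847341275472720

√129 = [11; 2,1,3,1,6,1,3,1,2,22, …], period ℓ=10 (even) → k=9
a_0=11:  p_0=11·1+0=11,  q_0=11·0+1=1
…
a_3=3:  p_3=3·34+23=125,  q_3=3·3+2=11
a_4=1:  p_4=1·125+34=159,  q_4=1·11+3=14
…
a_7=3:  p_7=3·1238+1079=4793,  q_7=3·109+95=422
a_8=1:  p_8=1·4793+1238=6031,  q_8=1·422+109=531
a_9=2:  p_9=2·6031+4793=16855,  q_9=2·531+422=1484
(x₁, y₁) = (16855, 1484);  16855² − 129·1484² = 1 ✓
(16855+1484√129)^2 = 568182049 + 50025640√129
(16855+1484√129)^3 = 19153416854935 + 1686364322916√129
(16855+1484√129)^4 = 645661681611676801 + 56847341275472720√129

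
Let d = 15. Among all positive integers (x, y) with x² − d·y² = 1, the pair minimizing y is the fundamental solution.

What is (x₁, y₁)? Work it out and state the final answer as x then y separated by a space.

4 1

√15 = [3; 1,6, …], period ℓ=2 (even) → k=1
a_0=3:  p_0=3·1+0=3,  q_0=3·0+1=1
a_1=1:  p_1=1·3+1=4,  q_1=1·1+0=1
fundamental: x₁=4, y₁=1  (since 16 − 15·1 = 1)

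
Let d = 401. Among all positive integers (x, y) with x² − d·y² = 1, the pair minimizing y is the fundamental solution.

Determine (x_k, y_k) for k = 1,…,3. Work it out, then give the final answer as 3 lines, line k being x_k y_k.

√401 → a₀=20, period (40); ℓ=1 odd so k=1
i=0: a=20 ⇒ p=20, q=1
i=1: a=40 ⇒ p=801, q=40
fundamental: x₁=801, y₁=40  (since 641601 − 401·1600 = 1)
(801+40√401)^2 = 1283201 + 64080√401
(801+40√401)^3 = 2055687201 + 102656120√401

801 40
1283201 64080
2055687201 102656120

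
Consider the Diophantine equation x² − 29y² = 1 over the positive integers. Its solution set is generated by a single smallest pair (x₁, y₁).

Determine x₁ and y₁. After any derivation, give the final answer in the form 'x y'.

9801 1820

d=29: √d = [5; 2,1,1,2,10] (ℓ=5, odd), read p_9/q_9
i=0: a=5 ⇒ p=5, q=1
…
i=2: a=1 ⇒ p=16, q=3
…
i=8: a=1 ⇒ p=3775, q=701
i=9: a=2 ⇒ p=9801, q=1820
fundamental: x₁=9801, y₁=1820  (since 96059601 − 29·3312400 = 1)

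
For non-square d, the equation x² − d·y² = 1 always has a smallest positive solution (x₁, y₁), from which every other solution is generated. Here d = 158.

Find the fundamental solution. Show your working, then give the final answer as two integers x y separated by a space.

[12; 1,1,3,12,3,1,1,24] for √158; ℓ=8 ⇒ convergent index 7
a_0=12:  p_0=12·1+0=12,  q_0=12·0+1=1
a_1=1:  p_1=1·12+1=13,  q_1=1·1+0=1
a_2=1:  p_2=1·13+12=25,  q_2=1·1+1=2
a_3=3:  p_3=3·25+13=88,  q_3=3·2+1=7
…
a_6=1:  p_6=1·3331+1081=4412,  q_6=1·265+86=351
a_7=1:  p_7=1·4412+3331=7743,  q_7=1·351+265=616
fundamental: x₁=7743, y₁=616  (since 59954049 − 158·379456 = 1)

7743 616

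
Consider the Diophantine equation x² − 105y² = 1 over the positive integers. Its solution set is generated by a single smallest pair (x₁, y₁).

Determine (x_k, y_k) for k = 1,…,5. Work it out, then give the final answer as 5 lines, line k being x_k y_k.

41 4
3361 328
275561 26892
22592641 2204816
1852321001 180768020

d=105: √d = [10; 4,20] (ℓ=2, even), read p_1/q_1
step 0: (10, 1)  from 10·(1,0) + (0,1)
step 1: (41, 4)  from 4·(10,1) + (1,0)
→ (41, 4).  Check: 41²=1681, 105·4²=1680, difference 1.
n=2: (41,4)∘(41,4) = (41·41+105·4·4, 41·4+4·41) = (3361,328)
n=3: (3361,328)∘(41,4) = (41·3361+105·4·328, 41·328+4·3361) = (275561,26892)
n=4: (275561,26892)∘(41,4) = (41·275561+105·4·26892, 41·26892+4·275561) = (22592641,2204816)
n=5: (22592641,2204816)∘(41,4) = (41·22592641+105·4·2204816, 41·2204816+4·22592641) = (1852321001,180768020)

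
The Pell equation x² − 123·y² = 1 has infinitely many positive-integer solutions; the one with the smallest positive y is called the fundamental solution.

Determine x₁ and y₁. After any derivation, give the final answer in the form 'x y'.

d=123: √d = [11; 11,22] (ℓ=2, even), read p_1/q_1
i=0: a=11 ⇒ p=11, q=1
i=1: a=11 ⇒ p=122, q=11
fundamental: x₁=122, y₁=11  (since 14884 − 123·121 = 1)

122 11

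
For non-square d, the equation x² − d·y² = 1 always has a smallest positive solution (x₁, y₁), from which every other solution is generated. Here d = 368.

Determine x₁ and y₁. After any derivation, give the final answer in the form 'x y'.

d=368: √d = [19; 5,2,5,38] (ℓ=4, even), read p_3/q_3
i=0: a=19 ⇒ p=19, q=1
i=1: a=5 ⇒ p=96, q=5
i=2: a=2 ⇒ p=211, q=11
i=3: a=5 ⇒ p=1151, q=60
fundamental: x₁=1151, y₁=60  (since 1324801 − 368·3600 = 1)

1151 60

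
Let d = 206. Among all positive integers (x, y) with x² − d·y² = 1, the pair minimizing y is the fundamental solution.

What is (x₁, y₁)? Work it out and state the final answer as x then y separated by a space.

59535 4148

[14; 2,1,5,14,5,1,2,28] for √206; ℓ=8 ⇒ convergent index 7
step 0: (14, 1)  from 14·(1,0) + (0,1)
step 1: (29, 2)  from 2·(14,1) + (1,0)
…
step 4: (3459, 241)  from 14·(244,17) + (43,3)
step 5: (17539, 1222)  from 5·(3459,241) + (244,17)
step 6: (20998, 1463)  from 1·(17539,1222) + (3459,241)
step 7: (59535, 4148)  from 2·(20998,1463) + (17539,1222)
→ (59535, 4148).  Check: 59535²=3544416225, 206·4148²=3544416224, difference 1.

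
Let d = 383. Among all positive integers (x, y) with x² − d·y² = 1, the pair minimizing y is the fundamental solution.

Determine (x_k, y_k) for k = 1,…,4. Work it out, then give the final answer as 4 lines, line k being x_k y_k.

√383 = [19; 1,1,3,19,3,1,1,38, …], period ℓ=8 (even) → k=7
step 0: (19, 1)  from 19·(1,0) + (0,1)
…
step 2: (39, 2)  from 1·(20,1) + (19,1)
step 3: (137, 7)  from 3·(39,2) + (20,1)
step 4: (2642, 135)  from 19·(137,7) + (39,2)
…
step 6: (10705, 547)  from 1·(8063,412) + (2642,135)
step 7: (18768, 959)  from 1·(10705,547) + (8063,412)
(x₁, y₁) = (18768, 959);  18768² − 383·959² = 1 ✓
(x_2, y_2) = (18768·18768 + 383·959·959, 18768·959 + 959·18768) = (704475647, 35997024)
(x_3, y_3) = (18768·704475647 + 383·959·35997024, 18768·35997024 + 959·704475647) = (26443197867024, 1351184291905)
(x_4, y_4) = (18768·26443197867024 + 383·959·1351184291905, 18768·1351184291905 + 959·26443197867024) = (992571874432137217, 50718053544949056)

18768 959
704475647 35997024
26443197867024 1351184291905
992571874432137217 50718053544949056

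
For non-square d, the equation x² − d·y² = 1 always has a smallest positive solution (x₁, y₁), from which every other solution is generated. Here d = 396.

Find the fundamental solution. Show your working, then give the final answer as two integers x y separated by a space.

199 10

√396 → a₀=19, period (1,8,1,38); ℓ=4 even so k=3
k=0  a_k=19  p_k/q_k = 19/1
…
k=2  a_k=8  p_k/q_k = 179/9
k=3  a_k=1  p_k/q_k = 199/10
→ (199, 10).  Check: 199²=39601, 396·10²=39600, difference 1.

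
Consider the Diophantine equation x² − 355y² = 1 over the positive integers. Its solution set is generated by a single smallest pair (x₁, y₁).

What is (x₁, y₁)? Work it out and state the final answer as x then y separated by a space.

d=355: √d = [18; 1,5,3,3,1,6,1,3,3,5,1,36] (ℓ=12, even), read p_11/q_11
a_0=18:  p_0=18·1+0=18,  q_0=18·0+1=1
a_1=1:  p_1=1·18+1=19,  q_1=1·1+0=1
a_2=5:  p_2=5·19+18=113,  q_2=5·1+1=6
a_3=3:  p_3=3·113+19=358,  q_3=3·6+1=19
a_4=3:  p_4=3·358+113=1187,  q_4=3·19+6=63
…
a_6=6:  p_6=6·1545+1187=10457,  q_6=6·82+63=555
…
a_10=5:  p_10=5·151391+46463=803418,  q_10=5·8035+2466=42641
a_11=1:  p_11=1·803418+151391=954809,  q_11=1·42641+8035=50676
fundamental: x₁=954809, y₁=50676  (since 911660226481 − 355·2568056976 = 1)

954809 50676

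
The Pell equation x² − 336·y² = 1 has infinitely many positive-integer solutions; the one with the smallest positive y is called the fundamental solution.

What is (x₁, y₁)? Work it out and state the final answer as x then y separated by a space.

d=336: √d = [18; 3,36] (ℓ=2, even), read p_1/q_1
i=0: a=18 ⇒ p=18, q=1
i=1: a=3 ⇒ p=55, q=3
(x₁, y₁) = (55, 3);  55² − 336·3² = 1 ✓

55 3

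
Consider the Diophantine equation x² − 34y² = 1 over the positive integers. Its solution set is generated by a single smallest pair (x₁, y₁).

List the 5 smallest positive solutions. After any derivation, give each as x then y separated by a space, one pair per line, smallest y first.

[5; 1,4,1,10] for √34; ℓ=4 ⇒ convergent index 3
a_0=5:  p_0=5·1+0=5,  q_0=5·0+1=1
a_1=1:  p_1=1·5+1=6,  q_1=1·1+0=1
a_2=4:  p_2=4·6+5=29,  q_2=4·1+1=5
a_3=1:  p_3=1·29+6=35,  q_3=1·5+1=6
(x₁, y₁) = (35, 6);  35² − 34·6² = 1 ✓
n=2: (35,6)∘(35,6) = (35·35+34·6·6, 35·6+6·35) = (2449,420)
n=3: (2449,420)∘(35,6) = (35·2449+34·6·420, 35·420+6·2449) = (171395,29394)
n=4: (171395,29394)∘(35,6) = (35·171395+34·6·29394, 35·29394+6·171395) = (11995201,2057160)
n=5: (11995201,2057160)∘(35,6) = (35·11995201+34·6·2057160, 35·2057160+6·11995201) = (839492675,143971806)

35 6
2449 420
171395 29394
11995201 2057160
839492675 143971806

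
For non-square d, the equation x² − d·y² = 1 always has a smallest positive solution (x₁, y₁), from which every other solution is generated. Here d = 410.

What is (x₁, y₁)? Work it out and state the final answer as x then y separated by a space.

√410 = [20; 4,40, …], period ℓ=2 (even) → k=1
a_0=20:  p_0=20·1+0=20,  q_0=20·0+1=1
a_1=4:  p_1=4·20+1=81,  q_1=4·1+0=4
→ (81, 4).  Check: 81²=6561, 410·4²=6560, difference 1.

81 4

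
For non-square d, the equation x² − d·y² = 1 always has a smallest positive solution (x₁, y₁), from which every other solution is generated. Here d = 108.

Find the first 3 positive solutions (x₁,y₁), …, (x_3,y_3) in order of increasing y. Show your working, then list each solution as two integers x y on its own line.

1351 130
3650401 351260
9863382151 949104390

√108 → a₀=10, period (2,1,1,4,1,1,2,20); ℓ=8 even so k=7
step 0: (10, 1)  from 10·(1,0) + (0,1)
step 1: (21, 2)  from 2·(10,1) + (1,0)
step 2: (31, 3)  from 1·(21,2) + (10,1)
…
step 5: (291, 28)  from 1·(239,23) + (52,5)
step 6: (530, 51)  from 1·(291,28) + (239,23)
step 7: (1351, 130)  from 2·(530,51) + (291,28)
fundamental: x₁=1351, y₁=130  (since 1825201 − 108·16900 = 1)
(x_2, y_2) = (1351·1351 + 108·130·130, 1351·130 + 130·1351) = (3650401, 351260)
(x_3, y_3) = (1351·3650401 + 108·130·351260, 1351·351260 + 130·3650401) = (9863382151, 949104390)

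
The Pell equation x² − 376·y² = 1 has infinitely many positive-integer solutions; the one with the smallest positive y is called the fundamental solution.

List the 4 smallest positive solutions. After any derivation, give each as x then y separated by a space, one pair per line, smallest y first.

2143295 110532
9187426914049 473805365880
39382732335491159615 2031009343327438668
168817626601983862467148801 8706104341013491514496240

[19; 2,1,1,3,1,…,1,2,38] for √376; ℓ=16 ⇒ convergent index 15
i=0: a=19 ⇒ p=19, q=1
i=1: a=2 ⇒ p=39, q=2
…
i=3: a=1 ⇒ p=97, q=5
i=4: a=3 ⇒ p=349, q=18
i=5: a=1 ⇒ p=446, q=23
…
i=7: a=2 ⇒ p=2928, q=151
…
i=11: a=1 ⇒ p=99455, q=5129
i=12: a=3 ⇒ p=368986, q=19029
i=13: a=1 ⇒ p=468441, q=24158
i=14: a=1 ⇒ p=837427, q=43187
i=15: a=2 ⇒ p=2143295, q=110532
→ (2143295, 110532).  Check: 2143295²=4593713457025, 376·110532²=4593713457024, difference 1.
(2143295+110532√376)^2 = 9187426914049 + 473805365880√376
(2143295+110532√376)^3 = 39382732335491159615 + 2031009343327438668√376
(2143295+110532√376)^4 = 168817626601983862467148801 + 8706104341013491514496240√376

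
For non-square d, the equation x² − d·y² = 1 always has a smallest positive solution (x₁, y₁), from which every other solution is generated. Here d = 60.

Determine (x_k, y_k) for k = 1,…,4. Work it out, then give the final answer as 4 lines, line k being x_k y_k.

31 4
1921 248
119071 15372
7380481 952816

[7; 1,2,1,14] for √60; ℓ=4 ⇒ convergent index 3
k=0  a_k=7  p_k/q_k = 7/1
k=1  a_k=1  p_k/q_k = 8/1
k=2  a_k=2  p_k/q_k = 23/3
k=3  a_k=1  p_k/q_k = 31/4
fundamental: x₁=31, y₁=4  (since 961 − 60·16 = 1)
(31+4√60)^2 = 1921 + 248√60
(31+4√60)^3 = 119071 + 15372√60
(31+4√60)^4 = 7380481 + 952816√60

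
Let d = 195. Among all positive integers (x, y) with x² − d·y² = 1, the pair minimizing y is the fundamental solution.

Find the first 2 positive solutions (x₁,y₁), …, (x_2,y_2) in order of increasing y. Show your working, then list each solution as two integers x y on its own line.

14 1
391 28

[13; 1,26] for √195; ℓ=2 ⇒ convergent index 1
i=0: a=13 ⇒ p=13, q=1
i=1: a=1 ⇒ p=14, q=1
fundamental: x₁=14, y₁=1  (since 196 − 195·1 = 1)
(x_2, y_2) = (14·14 + 195·1·1, 14·1 + 1·14) = (391, 28)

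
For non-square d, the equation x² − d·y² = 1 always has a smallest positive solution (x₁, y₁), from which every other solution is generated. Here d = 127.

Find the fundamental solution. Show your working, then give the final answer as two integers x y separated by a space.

[11; 3,1,2,2,7,11,7,2,2,1,3,22] for √127; ℓ=12 ⇒ convergent index 11
k=0  a_k=11  p_k/q_k = 11/1
…
k=2  a_k=1  p_k/q_k = 45/4
k=3  a_k=2  p_k/q_k = 124/11
k=4  a_k=2  p_k/q_k = 293/26
…
k=6  a_k=11  p_k/q_k = 24218/2149
k=7  a_k=7  p_k/q_k = 171701/15236
k=8  a_k=2  p_k/q_k = 367620/32621
k=9  a_k=2  p_k/q_k = 906941/80478
k=10  a_k=1  p_k/q_k = 1274561/113099
k=11  a_k=3  p_k/q_k = 4730624/419775
→ (4730624, 419775).  Check: 4730624²=22378803429376, 127·419775²=22378803429375, difference 1.

4730624 419775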